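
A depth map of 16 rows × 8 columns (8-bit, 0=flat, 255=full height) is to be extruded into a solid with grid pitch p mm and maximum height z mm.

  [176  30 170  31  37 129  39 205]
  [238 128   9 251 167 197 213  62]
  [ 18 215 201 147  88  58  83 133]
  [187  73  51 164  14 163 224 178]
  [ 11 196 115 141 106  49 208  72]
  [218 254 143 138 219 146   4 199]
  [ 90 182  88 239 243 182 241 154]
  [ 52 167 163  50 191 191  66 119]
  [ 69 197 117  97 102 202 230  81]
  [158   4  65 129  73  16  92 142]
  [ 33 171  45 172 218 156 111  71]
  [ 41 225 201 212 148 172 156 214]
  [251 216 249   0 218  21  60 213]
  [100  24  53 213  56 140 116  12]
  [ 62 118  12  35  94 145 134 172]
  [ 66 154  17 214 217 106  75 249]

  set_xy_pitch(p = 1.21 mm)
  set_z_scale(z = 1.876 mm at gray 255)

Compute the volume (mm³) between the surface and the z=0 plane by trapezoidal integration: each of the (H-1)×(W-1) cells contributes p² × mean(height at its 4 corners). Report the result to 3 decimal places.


height_mm = gray/255 × 1.876; cell vol = 1.21² × mean(4 corners)
unit = 1.21² × 1.876 / (4×255) = 0.0026928 mm³ per gray-sum
row 0: Σ corner-gray over 7 cells = 3483  → 9.3790
row 1: Σ corner-gray over 7 cells = 3965  → 10.6769
row 2: Σ corner-gray over 7 cells = 3478  → 9.3655
row 3: Σ corner-gray over 7 cells = 3456  → 9.3063
row 4: Σ corner-gray over 7 cells = 3938  → 10.6042
row 5: Σ corner-gray over 7 cells = 4819  → 12.9766
row 6: Σ corner-gray over 7 cells = 4421  → 11.9048
row 7: Σ corner-gray over 7 cells = 3867  → 10.4130
row 8: Σ corner-gray over 7 cells = 3098  → 8.3423
row 9: Σ corner-gray over 7 cells = 2908  → 7.8306
row 10: Σ corner-gray over 7 cells = 4333  → 11.6679
row 11: Σ corner-gray over 7 cells = 4475  → 12.0503
row 12: Σ corner-gray over 7 cells = 3308  → 8.9078
row 13: Σ corner-gray over 7 cells = 2626  → 7.0713
row 14: Σ corner-gray over 7 cells = 3191  → 8.5927
Σ rows: total corner-gray = 55366  → 149.0893 mm³

149.089


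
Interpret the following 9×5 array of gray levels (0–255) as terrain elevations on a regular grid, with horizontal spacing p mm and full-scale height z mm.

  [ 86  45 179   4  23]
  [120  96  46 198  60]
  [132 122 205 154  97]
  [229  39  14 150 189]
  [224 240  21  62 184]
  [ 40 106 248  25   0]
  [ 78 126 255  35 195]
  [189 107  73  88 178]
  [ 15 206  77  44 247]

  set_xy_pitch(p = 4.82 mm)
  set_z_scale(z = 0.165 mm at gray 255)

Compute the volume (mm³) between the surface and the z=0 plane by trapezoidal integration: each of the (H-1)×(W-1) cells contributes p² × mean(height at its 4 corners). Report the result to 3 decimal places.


height_mm = gray/255 × 0.165; cell vol = 4.82² × mean(4 corners)
unit = 4.82² × 0.165 / (4×255) = 0.00375818 mm³ per gray-sum
row 0: Σ corner-gray over 4 cells = 1425  → 5.3554
row 1: Σ corner-gray over 4 cells = 2051  → 7.7080
row 2: Σ corner-gray over 4 cells = 2015  → 7.5727
row 3: Σ corner-gray over 4 cells = 1878  → 7.0579
row 4: Σ corner-gray over 4 cells = 1852  → 6.9602
row 5: Σ corner-gray over 4 cells = 1903  → 7.1518
row 6: Σ corner-gray over 4 cells = 2008  → 7.5464
row 7: Σ corner-gray over 4 cells = 1819  → 6.8361
Σ rows: total corner-gray = 14951  → 56.1886 mm³

56.189


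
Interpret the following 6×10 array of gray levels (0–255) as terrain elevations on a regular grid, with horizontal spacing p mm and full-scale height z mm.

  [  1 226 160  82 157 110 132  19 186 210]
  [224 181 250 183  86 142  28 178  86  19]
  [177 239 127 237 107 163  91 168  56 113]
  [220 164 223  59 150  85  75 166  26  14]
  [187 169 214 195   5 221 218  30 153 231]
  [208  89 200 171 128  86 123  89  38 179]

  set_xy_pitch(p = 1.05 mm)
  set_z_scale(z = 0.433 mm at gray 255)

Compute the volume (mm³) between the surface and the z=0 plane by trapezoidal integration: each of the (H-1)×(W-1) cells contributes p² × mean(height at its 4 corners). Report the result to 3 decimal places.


height_mm = gray/255 × 0.433; cell vol = 1.05² × mean(4 corners)
unit = 1.05² × 0.433 / (4×255) = 0.000468022 mm³ per gray-sum
row 0: Σ corner-gray over 9 cells = 4866  → 2.2774
row 1: Σ corner-gray over 9 cells = 5177  → 2.4230
row 2: Σ corner-gray over 9 cells = 4796  → 2.2446
row 3: Σ corner-gray over 9 cells = 4958  → 2.3205
row 4: Σ corner-gray over 9 cells = 5063  → 2.3696
Σ rows: total corner-gray = 24860  → 11.6350 mm³

11.635


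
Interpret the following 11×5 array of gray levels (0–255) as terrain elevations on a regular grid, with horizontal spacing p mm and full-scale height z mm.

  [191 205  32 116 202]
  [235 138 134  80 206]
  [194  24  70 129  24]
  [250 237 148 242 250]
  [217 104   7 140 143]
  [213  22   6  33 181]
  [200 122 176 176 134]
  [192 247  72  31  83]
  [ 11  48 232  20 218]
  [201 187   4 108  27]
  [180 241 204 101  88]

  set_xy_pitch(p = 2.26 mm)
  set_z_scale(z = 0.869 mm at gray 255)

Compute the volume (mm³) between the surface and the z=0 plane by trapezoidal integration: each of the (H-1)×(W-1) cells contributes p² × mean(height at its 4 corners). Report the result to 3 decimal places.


87.747

height_mm = gray/255 × 0.869; cell vol = 2.26² × mean(4 corners)
unit = 2.26² × 0.869 / (4×255) = 0.00435147 mm³ per gray-sum
row 0: Σ corner-gray over 4 cells = 2244  → 9.7647
row 1: Σ corner-gray over 4 cells = 1809  → 7.8718
row 2: Σ corner-gray over 4 cells = 2418  → 10.5219
row 3: Σ corner-gray over 4 cells = 2616  → 11.3835
row 4: Σ corner-gray over 4 cells = 1378  → 5.9963
row 5: Σ corner-gray over 4 cells = 1798  → 7.8240
row 6: Σ corner-gray over 4 cells = 2257  → 9.8213
row 7: Σ corner-gray over 4 cells = 1804  → 7.8501
row 8: Σ corner-gray over 4 cells = 1655  → 7.2017
row 9: Σ corner-gray over 4 cells = 2186  → 9.5123
Σ rows: total corner-gray = 20165  → 87.7475 mm³


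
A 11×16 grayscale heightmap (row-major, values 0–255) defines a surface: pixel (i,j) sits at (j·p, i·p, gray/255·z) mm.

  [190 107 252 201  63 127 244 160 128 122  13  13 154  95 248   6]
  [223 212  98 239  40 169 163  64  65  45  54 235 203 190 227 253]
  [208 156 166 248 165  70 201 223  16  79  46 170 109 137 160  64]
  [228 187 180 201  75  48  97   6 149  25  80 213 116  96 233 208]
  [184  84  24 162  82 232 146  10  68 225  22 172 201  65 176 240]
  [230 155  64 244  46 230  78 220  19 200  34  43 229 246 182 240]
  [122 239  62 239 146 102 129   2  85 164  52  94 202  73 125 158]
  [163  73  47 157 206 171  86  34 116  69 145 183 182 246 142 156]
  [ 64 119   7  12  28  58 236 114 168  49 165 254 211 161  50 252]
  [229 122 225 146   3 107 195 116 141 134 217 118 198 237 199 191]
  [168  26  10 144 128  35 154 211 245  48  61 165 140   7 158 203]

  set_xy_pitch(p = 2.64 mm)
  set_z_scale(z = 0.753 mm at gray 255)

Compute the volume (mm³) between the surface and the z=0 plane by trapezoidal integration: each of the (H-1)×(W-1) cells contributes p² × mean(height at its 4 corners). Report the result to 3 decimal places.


416.839

height_mm = gray/255 × 0.753; cell vol = 2.64² × mean(4 corners)
unit = 2.64² × 0.753 / (4×255) = 0.0051452 mm³ per gray-sum
row 0: Σ corner-gray over 15 cells = 8534  → 43.9092
row 1: Σ corner-gray over 15 cells = 8648  → 44.4957
row 2: Σ corner-gray over 15 cells = 8012  → 41.2234
row 3: Σ corner-gray over 15 cells = 7610  → 39.1550
row 4: Σ corner-gray over 15 cells = 8212  → 42.2524
row 5: Σ corner-gray over 15 cells = 8158  → 41.9746
row 6: Σ corner-gray over 15 cells = 7741  → 39.8290
row 7: Σ corner-gray over 15 cells = 7613  → 39.1704
row 8: Σ corner-gray over 15 cells = 8316  → 42.7875
row 9: Σ corner-gray over 15 cells = 8171  → 42.0415
Σ rows: total corner-gray = 81015  → 416.8388 mm³


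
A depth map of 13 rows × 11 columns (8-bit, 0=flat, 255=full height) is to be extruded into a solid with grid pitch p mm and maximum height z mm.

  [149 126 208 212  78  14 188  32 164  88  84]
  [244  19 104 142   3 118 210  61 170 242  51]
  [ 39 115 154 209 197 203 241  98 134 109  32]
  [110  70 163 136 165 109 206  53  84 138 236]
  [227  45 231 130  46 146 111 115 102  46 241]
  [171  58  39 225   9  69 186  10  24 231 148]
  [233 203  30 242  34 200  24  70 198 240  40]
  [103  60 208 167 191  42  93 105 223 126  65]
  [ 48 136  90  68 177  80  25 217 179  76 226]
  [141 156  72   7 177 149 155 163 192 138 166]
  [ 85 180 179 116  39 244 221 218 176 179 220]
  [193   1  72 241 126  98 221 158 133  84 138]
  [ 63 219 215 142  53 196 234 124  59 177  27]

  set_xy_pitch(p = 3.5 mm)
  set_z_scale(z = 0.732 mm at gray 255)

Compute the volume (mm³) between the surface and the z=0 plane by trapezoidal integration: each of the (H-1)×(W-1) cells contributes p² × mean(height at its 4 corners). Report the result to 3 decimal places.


555.558

height_mm = gray/255 × 0.732; cell vol = 3.5² × mean(4 corners)
unit = 3.5² × 0.732 / (4×255) = 0.00879118 mm³ per gray-sum
row 0: Σ corner-gray over 10 cells = 4886  → 42.9537
row 1: Σ corner-gray over 10 cells = 5424  → 47.6833
row 2: Σ corner-gray over 10 cells = 5585  → 49.0987
row 3: Σ corner-gray over 10 cells = 5006  → 44.0086
row 4: Σ corner-gray over 10 cells = 4433  → 38.9713
row 5: Σ corner-gray over 10 cells = 4776  → 41.9867
row 6: Σ corner-gray over 10 cells = 5353  → 47.0592
row 7: Σ corner-gray over 10 cells = 4968  → 43.6746
row 8: Σ corner-gray over 10 cells = 5095  → 44.7910
row 9: Σ corner-gray over 10 cells = 6134  → 53.9251
row 10: Σ corner-gray over 10 cells = 6008  → 52.8174
row 11: Σ corner-gray over 10 cells = 5527  → 48.5888
Σ rows: total corner-gray = 63195  → 555.5584 mm³


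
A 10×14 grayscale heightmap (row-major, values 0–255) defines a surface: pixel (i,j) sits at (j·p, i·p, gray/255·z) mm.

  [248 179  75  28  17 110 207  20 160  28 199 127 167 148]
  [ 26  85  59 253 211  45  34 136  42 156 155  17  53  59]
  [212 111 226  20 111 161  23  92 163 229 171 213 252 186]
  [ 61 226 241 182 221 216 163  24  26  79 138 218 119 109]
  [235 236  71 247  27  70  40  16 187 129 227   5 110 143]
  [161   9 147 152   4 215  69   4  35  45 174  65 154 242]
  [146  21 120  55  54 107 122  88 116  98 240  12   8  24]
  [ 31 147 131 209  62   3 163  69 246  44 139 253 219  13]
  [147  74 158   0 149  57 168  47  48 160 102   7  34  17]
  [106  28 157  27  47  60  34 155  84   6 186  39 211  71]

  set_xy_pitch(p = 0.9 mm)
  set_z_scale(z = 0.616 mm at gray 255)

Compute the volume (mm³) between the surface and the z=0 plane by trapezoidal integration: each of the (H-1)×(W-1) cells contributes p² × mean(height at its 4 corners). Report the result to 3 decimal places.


height_mm = gray/255 × 0.616; cell vol = 0.9² × mean(4 corners)
unit = 0.9² × 0.616 / (4×255) = 0.000489176 mm³ per gray-sum
row 0: Σ corner-gray over 13 cells = 5607  → 2.7428
row 1: Σ corner-gray over 13 cells = 6519  → 3.1889
row 2: Σ corner-gray over 13 cells = 7818  → 3.8244
row 3: Σ corner-gray over 13 cells = 6984  → 3.4164
row 4: Σ corner-gray over 13 cells = 5657  → 2.7673
row 5: Σ corner-gray over 13 cells = 4801  → 2.3485
row 6: Σ corner-gray over 13 cells = 5666  → 2.7717
row 7: Σ corner-gray over 13 cells = 5586  → 2.7325
row 8: Σ corner-gray over 13 cells = 4417  → 2.1607
Σ rows: total corner-gray = 53055  → 25.9533 mm³

25.953


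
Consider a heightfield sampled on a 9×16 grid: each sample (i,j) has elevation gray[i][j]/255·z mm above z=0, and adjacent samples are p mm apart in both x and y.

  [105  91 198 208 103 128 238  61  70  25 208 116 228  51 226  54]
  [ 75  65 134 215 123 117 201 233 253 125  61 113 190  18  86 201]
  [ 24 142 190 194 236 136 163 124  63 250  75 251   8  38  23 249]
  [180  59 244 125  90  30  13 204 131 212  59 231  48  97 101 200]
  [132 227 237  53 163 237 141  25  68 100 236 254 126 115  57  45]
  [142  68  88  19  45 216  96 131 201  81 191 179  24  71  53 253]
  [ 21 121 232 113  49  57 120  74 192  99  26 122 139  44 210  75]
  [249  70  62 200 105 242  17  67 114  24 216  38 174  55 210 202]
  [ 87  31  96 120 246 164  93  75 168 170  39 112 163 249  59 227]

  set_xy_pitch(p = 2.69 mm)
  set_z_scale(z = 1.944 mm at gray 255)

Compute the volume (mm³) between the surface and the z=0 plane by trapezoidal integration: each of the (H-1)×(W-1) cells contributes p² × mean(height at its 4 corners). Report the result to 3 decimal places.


837.137

height_mm = gray/255 × 1.944; cell vol = 2.69² × mean(4 corners)
unit = 2.69² × 1.944 / (4×255) = 0.0137912 mm³ per gray-sum
row 0: Σ corner-gray over 15 cells = 8205  → 113.1564
row 1: Σ corner-gray over 15 cells = 8203  → 113.1288
row 2: Σ corner-gray over 15 cells = 7727  → 106.5643
row 3: Σ corner-gray over 15 cells = 7923  → 109.2673
row 4: Σ corner-gray over 15 cells = 7576  → 104.4818
row 5: Σ corner-gray over 15 cells = 6613  → 91.2009
row 6: Σ corner-gray over 15 cells = 6931  → 95.5865
row 7: Σ corner-gray over 15 cells = 7523  → 103.7509
Σ rows: total corner-gray = 60701  → 837.1369 mm³


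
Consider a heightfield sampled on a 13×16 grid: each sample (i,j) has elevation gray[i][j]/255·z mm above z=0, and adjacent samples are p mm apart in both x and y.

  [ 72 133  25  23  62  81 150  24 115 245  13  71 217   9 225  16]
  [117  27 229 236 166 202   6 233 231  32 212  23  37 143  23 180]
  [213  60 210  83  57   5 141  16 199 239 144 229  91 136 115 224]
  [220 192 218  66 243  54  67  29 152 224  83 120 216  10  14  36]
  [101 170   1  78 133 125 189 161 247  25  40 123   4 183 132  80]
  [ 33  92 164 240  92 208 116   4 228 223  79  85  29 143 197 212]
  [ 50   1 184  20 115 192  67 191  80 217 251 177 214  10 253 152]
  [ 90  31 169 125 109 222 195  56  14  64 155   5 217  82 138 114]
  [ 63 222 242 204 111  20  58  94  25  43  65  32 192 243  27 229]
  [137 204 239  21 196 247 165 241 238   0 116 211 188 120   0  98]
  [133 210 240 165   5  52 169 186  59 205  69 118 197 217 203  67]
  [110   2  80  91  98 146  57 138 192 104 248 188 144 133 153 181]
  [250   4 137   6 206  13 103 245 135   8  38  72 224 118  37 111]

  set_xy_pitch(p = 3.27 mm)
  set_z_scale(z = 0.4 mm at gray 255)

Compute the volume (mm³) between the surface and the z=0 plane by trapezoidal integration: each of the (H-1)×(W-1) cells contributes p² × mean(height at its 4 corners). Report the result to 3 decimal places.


382.642

height_mm = gray/255 × 0.4; cell vol = 3.27² × mean(4 corners)
unit = 3.27² × 0.4 / (4×255) = 0.00419329 mm³ per gray-sum
row 0: Σ corner-gray over 15 cells = 6771  → 28.3928
row 1: Σ corner-gray over 15 cells = 7784  → 32.6406
row 2: Σ corner-gray over 15 cells = 7519  → 31.5294
row 3: Σ corner-gray over 15 cells = 7035  → 29.4998
row 4: Σ corner-gray over 15 cells = 7448  → 31.2317
row 5: Σ corner-gray over 15 cells = 8191  → 34.3473
row 6: Σ corner-gray over 15 cells = 7514  → 31.5084
row 7: Σ corner-gray over 15 cells = 6816  → 28.5815
row 8: Σ corner-gray over 15 cells = 8055  → 33.7770
row 9: Σ corner-gray over 15 cells = 8997  → 37.7271
row 10: Σ corner-gray over 15 cells = 8229  → 34.5066
row 11: Σ corner-gray over 15 cells = 6892  → 28.9002
Σ rows: total corner-gray = 91251  → 382.6423 mm³


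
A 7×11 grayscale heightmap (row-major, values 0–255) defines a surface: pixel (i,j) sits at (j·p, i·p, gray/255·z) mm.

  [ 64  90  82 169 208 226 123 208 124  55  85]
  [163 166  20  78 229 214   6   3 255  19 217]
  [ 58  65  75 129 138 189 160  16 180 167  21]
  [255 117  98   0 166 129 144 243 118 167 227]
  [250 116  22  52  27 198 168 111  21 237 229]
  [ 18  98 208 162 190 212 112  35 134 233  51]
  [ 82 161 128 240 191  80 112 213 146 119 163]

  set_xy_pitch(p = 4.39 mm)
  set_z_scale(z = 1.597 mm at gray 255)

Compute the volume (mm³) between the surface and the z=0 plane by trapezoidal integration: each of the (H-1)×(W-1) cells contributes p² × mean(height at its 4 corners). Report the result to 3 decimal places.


942.336

height_mm = gray/255 × 1.597; cell vol = 4.39² × mean(4 corners)
unit = 4.39² × 1.597 / (4×255) = 0.0301741 mm³ per gray-sum
row 0: Σ corner-gray over 10 cells = 5079  → 153.2541
row 1: Σ corner-gray over 10 cells = 4677  → 141.1241
row 2: Σ corner-gray over 10 cells = 5163  → 155.7887
row 3: Σ corner-gray over 10 cells = 5229  → 157.7802
row 4: Σ corner-gray over 10 cells = 5220  → 157.5086
row 5: Σ corner-gray over 10 cells = 5862  → 176.8804
Σ rows: total corner-gray = 31230  → 942.3360 mm³


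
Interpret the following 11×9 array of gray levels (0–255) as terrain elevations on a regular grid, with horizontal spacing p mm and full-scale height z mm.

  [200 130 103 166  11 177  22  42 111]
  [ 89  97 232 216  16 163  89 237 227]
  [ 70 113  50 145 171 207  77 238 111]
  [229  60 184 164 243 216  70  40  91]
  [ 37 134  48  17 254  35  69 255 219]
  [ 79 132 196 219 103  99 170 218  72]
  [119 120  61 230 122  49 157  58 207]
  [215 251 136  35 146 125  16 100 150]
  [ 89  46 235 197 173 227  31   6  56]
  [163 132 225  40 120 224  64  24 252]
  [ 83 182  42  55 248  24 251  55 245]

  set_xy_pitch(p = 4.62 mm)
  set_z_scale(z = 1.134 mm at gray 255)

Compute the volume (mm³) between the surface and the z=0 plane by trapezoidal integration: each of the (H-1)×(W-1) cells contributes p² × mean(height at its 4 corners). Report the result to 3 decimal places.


height_mm = gray/255 × 1.134; cell vol = 4.62² × mean(4 corners)
unit = 4.62² × 1.134 / (4×255) = 0.02373 mm³ per gray-sum
row 0: Σ corner-gray over 8 cells = 4029  → 95.6080
row 1: Σ corner-gray over 8 cells = 4599  → 109.1340
row 2: Σ corner-gray over 8 cells = 4457  → 105.7644
row 3: Σ corner-gray over 8 cells = 4154  → 98.5742
row 4: Σ corner-gray over 8 cells = 4305  → 102.1574
row 5: Σ corner-gray over 8 cells = 4345  → 103.1066
row 6: Σ corner-gray over 8 cells = 3903  → 92.6180
row 7: Σ corner-gray over 8 cells = 3958  → 93.9231
row 8: Σ corner-gray over 8 cells = 4048  → 96.0588
row 9: Σ corner-gray over 8 cells = 4115  → 97.6487
Σ rows: total corner-gray = 41913  → 994.5934 mm³

994.593


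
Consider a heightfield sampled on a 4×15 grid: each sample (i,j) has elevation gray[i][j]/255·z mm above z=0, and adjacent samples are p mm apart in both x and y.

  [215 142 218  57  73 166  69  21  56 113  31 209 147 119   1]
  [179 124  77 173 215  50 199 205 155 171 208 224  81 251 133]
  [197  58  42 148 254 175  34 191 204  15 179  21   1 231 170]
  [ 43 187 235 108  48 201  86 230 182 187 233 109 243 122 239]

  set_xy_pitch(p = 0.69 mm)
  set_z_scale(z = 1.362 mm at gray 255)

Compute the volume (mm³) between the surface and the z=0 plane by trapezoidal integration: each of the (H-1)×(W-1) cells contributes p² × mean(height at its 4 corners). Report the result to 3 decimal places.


height_mm = gray/255 × 1.362; cell vol = 0.69² × mean(4 corners)
unit = 0.69² × 1.362 / (4×255) = 0.000635734 mm³ per gray-sum
row 0: Σ corner-gray over 14 cells = 7636  → 4.8545
row 1: Σ corner-gray over 14 cells = 8051  → 5.1183
row 2: Σ corner-gray over 14 cells = 8097  → 5.1475
Σ rows: total corner-gray = 23784  → 15.1203 mm³

15.120


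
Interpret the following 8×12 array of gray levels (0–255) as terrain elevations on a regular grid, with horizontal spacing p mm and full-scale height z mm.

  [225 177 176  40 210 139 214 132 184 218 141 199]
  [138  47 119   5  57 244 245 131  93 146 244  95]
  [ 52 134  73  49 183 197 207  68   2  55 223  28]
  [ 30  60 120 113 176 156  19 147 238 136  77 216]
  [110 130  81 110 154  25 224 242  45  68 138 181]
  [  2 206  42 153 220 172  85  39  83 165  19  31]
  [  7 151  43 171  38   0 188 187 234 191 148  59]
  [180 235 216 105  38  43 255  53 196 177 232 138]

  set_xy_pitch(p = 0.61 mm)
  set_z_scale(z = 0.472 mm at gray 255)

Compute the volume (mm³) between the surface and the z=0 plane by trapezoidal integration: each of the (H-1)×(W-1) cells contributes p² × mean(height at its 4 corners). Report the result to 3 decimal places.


height_mm = gray/255 × 0.472; cell vol = 0.61² × mean(4 corners)
unit = 0.61² × 0.472 / (4×255) = 0.000172187 mm³ per gray-sum
row 0: Σ corner-gray over 11 cells = 6581  → 1.1332
row 1: Σ corner-gray over 11 cells = 5357  → 0.9224
row 2: Σ corner-gray over 11 cells = 5192  → 0.8940
row 3: Σ corner-gray over 11 cells = 5455  → 0.9393
row 4: Σ corner-gray over 11 cells = 5126  → 0.8826
row 5: Σ corner-gray over 11 cells = 5169  → 0.8900
row 6: Σ corner-gray over 11 cells = 6186  → 1.0652
Σ rows: total corner-gray = 39066  → 6.7267 mm³

6.727


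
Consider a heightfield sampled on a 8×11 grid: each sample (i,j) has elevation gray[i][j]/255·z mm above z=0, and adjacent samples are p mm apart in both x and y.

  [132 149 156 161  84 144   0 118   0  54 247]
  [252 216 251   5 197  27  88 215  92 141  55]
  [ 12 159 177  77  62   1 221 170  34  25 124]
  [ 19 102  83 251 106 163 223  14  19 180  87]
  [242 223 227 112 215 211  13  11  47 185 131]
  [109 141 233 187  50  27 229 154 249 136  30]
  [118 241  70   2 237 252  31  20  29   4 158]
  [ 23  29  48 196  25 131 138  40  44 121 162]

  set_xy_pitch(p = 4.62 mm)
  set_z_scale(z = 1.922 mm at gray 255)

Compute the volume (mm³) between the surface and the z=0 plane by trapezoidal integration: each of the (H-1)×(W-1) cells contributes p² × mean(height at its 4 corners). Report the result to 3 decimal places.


1361.593

height_mm = gray/255 × 1.922; cell vol = 4.62² × mean(4 corners)
unit = 4.62² × 1.922 / (4×255) = 0.0402195 mm³ per gray-sum
row 0: Σ corner-gray over 10 cells = 4882  → 196.3518
row 1: Σ corner-gray over 10 cells = 4759  → 191.4048
row 2: Σ corner-gray over 10 cells = 4376  → 176.0007
row 3: Σ corner-gray over 10 cells = 5249  → 211.1124
row 4: Σ corner-gray over 10 cells = 5812  → 233.7560
row 5: Σ corner-gray over 10 cells = 4999  → 201.0575
row 6: Σ corner-gray over 10 cells = 3777  → 151.9092
Σ rows: total corner-gray = 33854  → 1361.5925 mm³


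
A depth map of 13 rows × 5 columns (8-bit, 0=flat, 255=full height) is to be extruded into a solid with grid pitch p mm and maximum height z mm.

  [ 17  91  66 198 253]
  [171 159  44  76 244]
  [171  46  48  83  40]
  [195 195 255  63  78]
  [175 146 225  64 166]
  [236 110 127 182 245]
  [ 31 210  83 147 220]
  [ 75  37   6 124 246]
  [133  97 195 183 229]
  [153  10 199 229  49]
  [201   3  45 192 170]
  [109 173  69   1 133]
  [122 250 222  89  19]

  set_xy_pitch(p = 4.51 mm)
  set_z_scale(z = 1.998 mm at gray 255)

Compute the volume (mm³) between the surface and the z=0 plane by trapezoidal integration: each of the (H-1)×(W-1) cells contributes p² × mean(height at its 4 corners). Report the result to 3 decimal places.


height_mm = gray/255 × 1.998; cell vol = 4.51² × mean(4 corners)
unit = 4.51² × 1.998 / (4×255) = 0.0398427 mm³ per gray-sum
row 0: Σ corner-gray over 4 cells = 1953  → 77.8127
row 1: Σ corner-gray over 4 cells = 1538  → 61.2780
row 2: Σ corner-gray over 4 cells = 1864  → 74.2667
row 3: Σ corner-gray over 4 cells = 2510  → 100.0051
row 4: Σ corner-gray over 4 cells = 2530  → 100.8019
row 5: Σ corner-gray over 4 cells = 2450  → 97.6145
row 6: Σ corner-gray over 4 cells = 1786  → 71.1590
row 7: Σ corner-gray over 4 cells = 1967  → 78.3705
row 8: Σ corner-gray over 4 cells = 2390  → 95.2240
row 9: Σ corner-gray over 4 cells = 1929  → 76.8565
row 10: Σ corner-gray over 4 cells = 1579  → 62.9116
row 11: Σ corner-gray over 4 cells = 1991  → 79.3267
Σ rows: total corner-gray = 24487  → 975.6274 mm³

975.627


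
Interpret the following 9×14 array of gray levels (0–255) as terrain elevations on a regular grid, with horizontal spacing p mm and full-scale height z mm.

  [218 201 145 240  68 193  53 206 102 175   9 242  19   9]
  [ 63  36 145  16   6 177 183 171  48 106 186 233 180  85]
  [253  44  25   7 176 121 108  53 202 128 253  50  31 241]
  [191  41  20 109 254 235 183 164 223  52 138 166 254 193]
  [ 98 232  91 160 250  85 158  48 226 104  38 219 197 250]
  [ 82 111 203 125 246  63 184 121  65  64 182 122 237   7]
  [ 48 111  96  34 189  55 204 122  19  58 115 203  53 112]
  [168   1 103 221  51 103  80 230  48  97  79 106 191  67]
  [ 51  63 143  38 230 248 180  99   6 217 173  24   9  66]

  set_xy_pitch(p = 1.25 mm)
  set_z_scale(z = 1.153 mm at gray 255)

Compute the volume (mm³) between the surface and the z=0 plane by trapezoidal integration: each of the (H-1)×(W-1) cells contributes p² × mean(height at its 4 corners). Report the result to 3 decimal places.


height_mm = gray/255 × 1.153; cell vol = 1.25² × mean(4 corners)
unit = 1.25² × 1.153 / (4×255) = 0.00176624 mm³ per gray-sum
row 0: Σ corner-gray over 13 cells = 6655  → 11.7543
row 1: Σ corner-gray over 13 cells = 6012  → 10.6186
row 2: Σ corner-gray over 13 cells = 6952  → 12.2789
row 3: Σ corner-gray over 13 cells = 8026  → 14.1758
row 4: Σ corner-gray over 13 cells = 7499  → 13.2450
row 5: Σ corner-gray over 13 cells = 6213  → 10.9736
row 6: Σ corner-gray over 13 cells = 5533  → 9.7726
row 7: Σ corner-gray over 13 cells = 5832  → 10.3007
Σ rows: total corner-gray = 52722  → 93.1196 mm³

93.120


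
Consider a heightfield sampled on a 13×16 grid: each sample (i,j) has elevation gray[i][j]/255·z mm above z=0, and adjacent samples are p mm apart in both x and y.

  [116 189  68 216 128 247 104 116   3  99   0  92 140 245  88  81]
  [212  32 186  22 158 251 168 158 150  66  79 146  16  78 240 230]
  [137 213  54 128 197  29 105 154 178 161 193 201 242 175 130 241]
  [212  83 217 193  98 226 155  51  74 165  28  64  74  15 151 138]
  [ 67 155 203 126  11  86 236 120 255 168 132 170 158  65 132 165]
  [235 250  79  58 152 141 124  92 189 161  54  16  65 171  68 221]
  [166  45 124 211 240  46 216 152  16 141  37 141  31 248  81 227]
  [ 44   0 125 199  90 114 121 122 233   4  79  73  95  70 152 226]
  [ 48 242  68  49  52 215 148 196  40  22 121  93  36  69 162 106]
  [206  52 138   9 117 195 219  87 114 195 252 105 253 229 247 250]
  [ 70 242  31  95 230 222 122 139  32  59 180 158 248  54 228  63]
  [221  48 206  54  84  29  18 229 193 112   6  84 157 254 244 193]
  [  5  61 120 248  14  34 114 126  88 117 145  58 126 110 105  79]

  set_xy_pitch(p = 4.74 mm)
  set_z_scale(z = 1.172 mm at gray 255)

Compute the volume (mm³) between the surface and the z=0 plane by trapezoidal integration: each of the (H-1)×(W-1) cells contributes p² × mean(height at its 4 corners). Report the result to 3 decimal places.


height_mm = gray/255 × 1.172; cell vol = 4.74² × mean(4 corners)
unit = 4.74² × 1.172 / (4×255) = 0.0258157 mm³ per gray-sum
row 0: Σ corner-gray over 15 cells = 7609  → 196.4318
row 1: Σ corner-gray over 15 cells = 8640  → 223.0478
row 2: Σ corner-gray over 15 cells = 8236  → 212.6182
row 3: Σ corner-gray over 15 cells = 7804  → 201.4658
row 4: Σ corner-gray over 15 cells = 7962  → 205.5447
row 5: Σ corner-gray over 15 cells = 7547  → 194.8312
row 6: Σ corner-gray over 15 cells = 7075  → 182.6462
row 7: Σ corner-gray over 15 cells = 6404  → 165.3238
row 8: Σ corner-gray over 15 cells = 8060  → 208.0746
row 9: Σ corner-gray over 15 cells = 9093  → 234.7423
row 10: Σ corner-gray over 15 cells = 8063  → 208.1521
row 11: Σ corner-gray over 15 cells = 6866  → 177.2507
Σ rows: total corner-gray = 93359  → 2410.1291 mm³

2410.129


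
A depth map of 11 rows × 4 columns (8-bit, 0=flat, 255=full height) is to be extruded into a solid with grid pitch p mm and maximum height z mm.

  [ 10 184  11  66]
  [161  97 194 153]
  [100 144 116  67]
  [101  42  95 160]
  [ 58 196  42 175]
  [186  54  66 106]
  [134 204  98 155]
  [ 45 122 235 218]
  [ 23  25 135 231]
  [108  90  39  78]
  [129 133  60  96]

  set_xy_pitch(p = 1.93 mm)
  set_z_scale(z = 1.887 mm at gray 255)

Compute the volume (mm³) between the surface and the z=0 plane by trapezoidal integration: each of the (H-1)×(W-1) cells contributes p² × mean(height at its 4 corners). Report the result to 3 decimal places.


93.519

height_mm = gray/255 × 1.887; cell vol = 1.93² × mean(4 corners)
unit = 1.93² × 1.887 / (4×255) = 0.00689107 mm³ per gray-sum
row 0: Σ corner-gray over 3 cells = 1362  → 9.3856
row 1: Σ corner-gray over 3 cells = 1583  → 10.9086
row 2: Σ corner-gray over 3 cells = 1222  → 8.4209
row 3: Σ corner-gray over 3 cells = 1244  → 8.5725
row 4: Σ corner-gray over 3 cells = 1241  → 8.5518
row 5: Σ corner-gray over 3 cells = 1425  → 9.8198
row 6: Σ corner-gray over 3 cells = 1870  → 12.8863
row 7: Σ corner-gray over 3 cells = 1551  → 10.6880
row 8: Σ corner-gray over 3 cells = 1018  → 7.0151
row 9: Σ corner-gray over 3 cells = 1055  → 7.2701
Σ rows: total corner-gray = 13571  → 93.5186 mm³


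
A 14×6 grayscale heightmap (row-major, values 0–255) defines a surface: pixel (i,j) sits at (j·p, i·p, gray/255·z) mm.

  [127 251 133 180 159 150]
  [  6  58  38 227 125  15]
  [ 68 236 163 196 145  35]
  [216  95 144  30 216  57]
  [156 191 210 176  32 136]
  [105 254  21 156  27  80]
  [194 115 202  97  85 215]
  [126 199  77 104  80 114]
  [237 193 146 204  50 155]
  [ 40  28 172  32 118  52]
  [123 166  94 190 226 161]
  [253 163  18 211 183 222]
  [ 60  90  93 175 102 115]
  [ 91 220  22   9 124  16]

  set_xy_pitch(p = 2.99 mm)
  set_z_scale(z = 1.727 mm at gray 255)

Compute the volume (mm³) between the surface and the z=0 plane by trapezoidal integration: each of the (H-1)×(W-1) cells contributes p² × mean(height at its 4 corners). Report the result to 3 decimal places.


height_mm = gray/255 × 1.727; cell vol = 2.99² × mean(4 corners)
unit = 2.99² × 1.727 / (4×255) = 0.0151368 mm³ per gray-sum
row 0: Σ corner-gray over 5 cells = 2640  → 39.9612
row 1: Σ corner-gray over 5 cells = 2500  → 37.8420
row 2: Σ corner-gray over 5 cells = 2826  → 42.7766
row 3: Σ corner-gray over 5 cells = 2753  → 41.6717
row 4: Σ corner-gray over 5 cells = 2611  → 39.5222
row 5: Σ corner-gray over 5 cells = 2508  → 37.9631
row 6: Σ corner-gray over 5 cells = 2567  → 38.8562
row 7: Σ corner-gray over 5 cells = 2738  → 41.4446
row 8: Σ corner-gray over 5 cells = 2370  → 35.8743
row 9: Σ corner-gray over 5 cells = 2428  → 36.7522
row 10: Σ corner-gray over 5 cells = 3261  → 49.3612
row 11: Σ corner-gray over 5 cells = 2720  → 41.1721
row 12: Σ corner-gray over 5 cells = 1952  → 29.5471
Σ rows: total corner-gray = 33874  → 512.7445 mm³

512.745


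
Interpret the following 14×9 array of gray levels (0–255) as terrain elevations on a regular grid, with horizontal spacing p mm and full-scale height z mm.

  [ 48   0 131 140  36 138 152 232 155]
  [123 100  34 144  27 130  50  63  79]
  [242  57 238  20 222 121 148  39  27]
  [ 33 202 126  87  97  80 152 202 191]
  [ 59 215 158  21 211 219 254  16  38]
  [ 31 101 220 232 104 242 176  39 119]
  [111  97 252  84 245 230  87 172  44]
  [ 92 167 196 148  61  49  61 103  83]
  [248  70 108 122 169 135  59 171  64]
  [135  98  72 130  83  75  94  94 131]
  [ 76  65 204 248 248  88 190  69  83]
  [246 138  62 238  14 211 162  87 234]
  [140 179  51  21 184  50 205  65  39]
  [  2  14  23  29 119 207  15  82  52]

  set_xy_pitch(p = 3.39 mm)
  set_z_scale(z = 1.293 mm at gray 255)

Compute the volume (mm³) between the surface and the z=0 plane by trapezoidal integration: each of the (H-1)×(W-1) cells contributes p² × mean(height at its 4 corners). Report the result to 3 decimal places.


746.766

height_mm = gray/255 × 1.293; cell vol = 3.39² × mean(4 corners)
unit = 3.39² × 1.293 / (4×255) = 0.0145679 mm³ per gray-sum
row 0: Σ corner-gray over 8 cells = 3159  → 46.0201
row 1: Σ corner-gray over 8 cells = 3257  → 47.4477
row 2: Σ corner-gray over 8 cells = 4075  → 59.3643
row 3: Σ corner-gray over 8 cells = 4401  → 64.1134
row 4: Σ corner-gray over 8 cells = 4663  → 67.9302
row 5: Σ corner-gray over 8 cells = 4867  → 70.9021
row 6: Σ corner-gray over 8 cells = 4234  → 61.6806
row 7: Σ corner-gray over 8 cells = 3725  → 54.2655
row 8: Σ corner-gray over 8 cells = 3538  → 51.5413
row 9: Σ corner-gray over 8 cells = 3941  → 57.4122
row 10: Σ corner-gray over 8 cells = 4687  → 68.2799
row 11: Σ corner-gray over 8 cells = 3993  → 58.1697
row 12: Σ corner-gray over 8 cells = 2721  → 39.6393
Σ rows: total corner-gray = 51261  → 746.7665 mm³


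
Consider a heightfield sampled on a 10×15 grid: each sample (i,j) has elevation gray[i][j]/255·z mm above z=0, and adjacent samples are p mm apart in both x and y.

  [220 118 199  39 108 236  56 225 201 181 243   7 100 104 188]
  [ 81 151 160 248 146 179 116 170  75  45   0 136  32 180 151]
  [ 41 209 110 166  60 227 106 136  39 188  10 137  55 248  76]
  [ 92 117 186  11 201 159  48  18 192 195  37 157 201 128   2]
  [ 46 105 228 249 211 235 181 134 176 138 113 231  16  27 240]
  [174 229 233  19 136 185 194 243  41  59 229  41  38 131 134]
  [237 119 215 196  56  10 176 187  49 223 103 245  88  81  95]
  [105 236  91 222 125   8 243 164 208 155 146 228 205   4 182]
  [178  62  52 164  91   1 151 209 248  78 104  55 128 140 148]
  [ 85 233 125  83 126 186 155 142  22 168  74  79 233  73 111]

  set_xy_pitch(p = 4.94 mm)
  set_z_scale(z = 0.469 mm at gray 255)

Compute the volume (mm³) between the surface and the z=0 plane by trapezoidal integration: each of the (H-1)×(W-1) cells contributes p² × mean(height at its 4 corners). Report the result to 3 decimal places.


761.538

height_mm = gray/255 × 0.469; cell vol = 4.94² × mean(4 corners)
unit = 4.94² × 0.469 / (4×255) = 0.0112209 mm³ per gray-sum
row 0: Σ corner-gray over 14 cells = 7550  → 84.7176
row 1: Σ corner-gray over 14 cells = 7007  → 78.6246
row 2: Σ corner-gray over 14 cells = 6893  → 77.3455
row 3: Σ corner-gray over 14 cells = 7768  → 87.1637
row 4: Σ corner-gray over 14 cells = 8238  → 92.4375
row 5: Σ corner-gray over 14 cells = 7692  → 86.3109
row 6: Σ corner-gray over 14 cells = 8185  → 91.8428
row 7: Σ corner-gray over 14 cells = 7649  → 85.8284
row 8: Σ corner-gray over 14 cells = 6886  → 77.2669
Σ rows: total corner-gray = 67868  → 761.5381 mm³


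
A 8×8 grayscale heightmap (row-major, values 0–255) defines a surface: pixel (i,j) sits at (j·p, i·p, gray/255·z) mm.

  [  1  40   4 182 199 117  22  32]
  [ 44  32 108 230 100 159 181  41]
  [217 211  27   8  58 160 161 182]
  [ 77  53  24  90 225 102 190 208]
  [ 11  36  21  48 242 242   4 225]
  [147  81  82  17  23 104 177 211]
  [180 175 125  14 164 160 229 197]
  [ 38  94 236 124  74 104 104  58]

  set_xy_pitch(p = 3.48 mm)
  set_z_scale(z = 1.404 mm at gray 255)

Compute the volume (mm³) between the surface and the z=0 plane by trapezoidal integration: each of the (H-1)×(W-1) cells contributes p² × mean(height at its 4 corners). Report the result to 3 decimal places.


height_mm = gray/255 × 1.404; cell vol = 3.48² × mean(4 corners)
unit = 3.48² × 1.404 / (4×255) = 0.0166696 mm³ per gray-sum
row 0: Σ corner-gray over 7 cells = 2866  → 47.7751
row 1: Σ corner-gray over 7 cells = 3354  → 55.9099
row 2: Σ corner-gray over 7 cells = 3302  → 55.0431
row 3: Σ corner-gray over 7 cells = 3075  → 51.2590
row 4: Σ corner-gray over 7 cells = 2748  → 45.8081
row 5: Σ corner-gray over 7 cells = 3437  → 57.2934
row 6: Σ corner-gray over 7 cells = 3679  → 61.3275
Σ rows: total corner-gray = 22461  → 374.4161 mm³

374.416


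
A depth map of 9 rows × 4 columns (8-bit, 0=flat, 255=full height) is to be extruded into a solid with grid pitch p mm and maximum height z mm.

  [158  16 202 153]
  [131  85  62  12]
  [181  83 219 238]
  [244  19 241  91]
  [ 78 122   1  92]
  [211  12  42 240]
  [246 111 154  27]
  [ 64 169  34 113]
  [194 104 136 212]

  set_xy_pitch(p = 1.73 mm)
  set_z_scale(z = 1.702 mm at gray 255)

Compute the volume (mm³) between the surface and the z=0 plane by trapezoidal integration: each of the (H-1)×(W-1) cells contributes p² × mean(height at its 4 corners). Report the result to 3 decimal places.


height_mm = gray/255 × 1.702; cell vol = 1.73² × mean(4 corners)
unit = 1.73² × 1.702 / (4×255) = 0.00499404 mm³ per gray-sum
row 0: Σ corner-gray over 3 cells = 1184  → 5.9129
row 1: Σ corner-gray over 3 cells = 1460  → 7.2913
row 2: Σ corner-gray over 3 cells = 1878  → 9.3788
row 3: Σ corner-gray over 3 cells = 1271  → 6.3474
row 4: Σ corner-gray over 3 cells = 975  → 4.8692
row 5: Σ corner-gray over 3 cells = 1362  → 6.8019
row 6: Σ corner-gray over 3 cells = 1386  → 6.9217
row 7: Σ corner-gray over 3 cells = 1469  → 7.3362
Σ rows: total corner-gray = 10985  → 54.8595 mm³

54.859


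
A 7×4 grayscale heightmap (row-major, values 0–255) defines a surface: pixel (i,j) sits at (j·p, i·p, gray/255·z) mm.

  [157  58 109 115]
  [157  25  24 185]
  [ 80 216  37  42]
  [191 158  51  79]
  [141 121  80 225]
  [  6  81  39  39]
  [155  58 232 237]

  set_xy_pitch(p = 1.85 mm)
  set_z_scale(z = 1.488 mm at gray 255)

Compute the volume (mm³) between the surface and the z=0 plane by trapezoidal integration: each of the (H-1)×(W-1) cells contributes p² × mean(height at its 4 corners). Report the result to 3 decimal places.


35.928

height_mm = gray/255 × 1.488; cell vol = 1.85² × mean(4 corners)
unit = 1.85² × 1.488 / (4×255) = 0.00499282 mm³ per gray-sum
row 0: Σ corner-gray over 3 cells = 1046  → 5.2225
row 1: Σ corner-gray over 3 cells = 1068  → 5.3323
row 2: Σ corner-gray over 3 cells = 1316  → 6.5706
row 3: Σ corner-gray over 3 cells = 1456  → 7.2696
row 4: Σ corner-gray over 3 cells = 1053  → 5.2574
row 5: Σ corner-gray over 3 cells = 1257  → 6.2760
Σ rows: total corner-gray = 7196  → 35.9284 mm³


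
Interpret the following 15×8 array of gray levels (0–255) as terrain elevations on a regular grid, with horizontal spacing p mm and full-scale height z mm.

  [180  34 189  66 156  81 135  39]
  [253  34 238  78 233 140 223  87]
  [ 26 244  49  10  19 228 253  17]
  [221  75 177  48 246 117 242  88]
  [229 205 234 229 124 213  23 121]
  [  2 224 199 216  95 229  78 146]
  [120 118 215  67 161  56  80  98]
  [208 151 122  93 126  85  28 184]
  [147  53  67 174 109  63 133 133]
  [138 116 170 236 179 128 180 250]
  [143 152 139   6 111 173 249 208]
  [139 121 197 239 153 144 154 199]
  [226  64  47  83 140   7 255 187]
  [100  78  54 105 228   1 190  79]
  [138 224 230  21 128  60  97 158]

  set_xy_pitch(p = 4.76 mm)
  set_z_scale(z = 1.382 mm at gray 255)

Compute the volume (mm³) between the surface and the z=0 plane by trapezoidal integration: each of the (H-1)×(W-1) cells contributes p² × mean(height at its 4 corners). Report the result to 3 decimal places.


height_mm = gray/255 × 1.382; cell vol = 4.76² × mean(4 corners)
unit = 4.76² × 1.382 / (4×255) = 0.0306988 mm³ per gray-sum
row 0: Σ corner-gray over 7 cells = 3773  → 115.8267
row 1: Σ corner-gray over 7 cells = 3881  → 119.1421
row 2: Σ corner-gray over 7 cells = 3768  → 115.6732
row 3: Σ corner-gray over 7 cells = 4525  → 138.9122
row 4: Σ corner-gray over 7 cells = 4636  → 142.3198
row 5: Σ corner-gray over 7 cells = 3842  → 117.9449
row 6: Σ corner-gray over 7 cells = 3214  → 98.6660
row 7: Σ corner-gray over 7 cells = 3080  → 94.5524
row 8: Σ corner-gray over 7 cells = 3884  → 119.2342
row 9: Σ corner-gray over 7 cells = 4417  → 135.5967
row 10: Σ corner-gray over 7 cells = 4365  → 134.0004
row 11: Σ corner-gray over 7 cells = 3959  → 121.5367
row 12: Σ corner-gray over 7 cells = 3096  → 95.0436
row 13: Σ corner-gray over 7 cells = 3307  → 101.5210
Σ rows: total corner-gray = 53747  → 1649.9698 mm³

1649.970


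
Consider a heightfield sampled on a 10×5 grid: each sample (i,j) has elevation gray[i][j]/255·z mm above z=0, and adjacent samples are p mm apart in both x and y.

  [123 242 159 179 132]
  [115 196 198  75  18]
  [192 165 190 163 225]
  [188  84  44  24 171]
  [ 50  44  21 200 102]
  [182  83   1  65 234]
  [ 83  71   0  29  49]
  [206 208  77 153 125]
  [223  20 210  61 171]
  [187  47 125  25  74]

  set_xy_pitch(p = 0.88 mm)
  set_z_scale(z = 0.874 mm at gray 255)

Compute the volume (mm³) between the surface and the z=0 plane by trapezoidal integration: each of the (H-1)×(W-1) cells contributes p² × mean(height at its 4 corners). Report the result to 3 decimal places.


10.793

height_mm = gray/255 × 0.874; cell vol = 0.88² × mean(4 corners)
unit = 0.88² × 0.874 / (4×255) = 0.000663555 mm³ per gray-sum
row 0: Σ corner-gray over 4 cells = 2486  → 1.6496
row 1: Σ corner-gray over 4 cells = 2524  → 1.6748
row 2: Σ corner-gray over 4 cells = 2116  → 1.4041
row 3: Σ corner-gray over 4 cells = 1345  → 0.8925
row 4: Σ corner-gray over 4 cells = 1396  → 0.9263
row 5: Σ corner-gray over 4 cells = 1046  → 0.6941
row 6: Σ corner-gray over 4 cells = 1539  → 1.0212
row 7: Σ corner-gray over 4 cells = 2183  → 1.4485
row 8: Σ corner-gray over 4 cells = 1631  → 1.0823
Σ rows: total corner-gray = 16266  → 10.7934 mm³
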